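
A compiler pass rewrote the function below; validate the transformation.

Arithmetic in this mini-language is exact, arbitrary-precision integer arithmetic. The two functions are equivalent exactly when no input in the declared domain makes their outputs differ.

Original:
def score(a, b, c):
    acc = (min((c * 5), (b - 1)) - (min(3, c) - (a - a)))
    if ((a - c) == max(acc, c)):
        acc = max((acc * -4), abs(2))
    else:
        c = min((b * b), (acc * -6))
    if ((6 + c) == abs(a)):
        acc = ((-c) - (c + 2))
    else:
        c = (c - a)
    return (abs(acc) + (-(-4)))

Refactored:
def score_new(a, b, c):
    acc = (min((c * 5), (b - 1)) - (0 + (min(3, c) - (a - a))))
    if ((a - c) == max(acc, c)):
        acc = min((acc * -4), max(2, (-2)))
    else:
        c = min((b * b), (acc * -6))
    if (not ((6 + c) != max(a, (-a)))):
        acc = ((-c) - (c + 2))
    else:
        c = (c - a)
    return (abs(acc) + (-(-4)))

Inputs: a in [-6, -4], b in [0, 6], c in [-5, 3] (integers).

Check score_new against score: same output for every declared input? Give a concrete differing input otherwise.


The rewrite breaks on a=-6, b=0, c=-3, where the results are 52 and 6.
score: acc becomes -12; next ((a - c) == max(acc, c)) evaluates to true; next acc becomes 48; next ((6 + c) == abs(a)) evaluates to false; next c becomes 3; next final value 52
score_new: acc becomes -12; next ((a - c) == max(acc, c)) evaluates to true; next acc becomes 2; next (not ((6 + c) != max(a, (-a)))) evaluates to false; next c becomes 3; next final value 6
verdict: not equivalent; witness: a=-6, b=0, c=-3


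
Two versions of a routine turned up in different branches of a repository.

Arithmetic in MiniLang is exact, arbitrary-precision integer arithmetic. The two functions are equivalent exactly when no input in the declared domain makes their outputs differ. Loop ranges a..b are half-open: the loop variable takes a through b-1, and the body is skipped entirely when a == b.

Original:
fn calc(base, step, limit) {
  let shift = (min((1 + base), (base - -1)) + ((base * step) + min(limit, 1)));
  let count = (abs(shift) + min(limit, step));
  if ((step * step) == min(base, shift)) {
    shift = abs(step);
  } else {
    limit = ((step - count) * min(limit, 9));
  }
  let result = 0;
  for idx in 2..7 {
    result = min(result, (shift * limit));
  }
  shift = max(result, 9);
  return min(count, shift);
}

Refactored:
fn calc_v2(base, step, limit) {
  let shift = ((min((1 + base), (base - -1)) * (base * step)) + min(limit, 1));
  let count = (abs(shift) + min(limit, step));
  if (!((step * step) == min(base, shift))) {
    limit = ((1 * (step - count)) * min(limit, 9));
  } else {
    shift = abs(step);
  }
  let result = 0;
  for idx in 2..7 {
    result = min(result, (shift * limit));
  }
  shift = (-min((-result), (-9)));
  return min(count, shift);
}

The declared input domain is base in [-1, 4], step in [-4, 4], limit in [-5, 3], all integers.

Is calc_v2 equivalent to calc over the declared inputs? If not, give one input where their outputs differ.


Consider the input base=-1, step=-4, limit=-5.
calc: shift := -1 | count := -4 | ((step * step) == min(base, shift)): false | limit := 0 | result := 0 | iter idx=2: | result := 0 | iter idx=3: | result := 0 | iter idx=4: | result := 0 | iter idx=5: | result := 0 | iter idx=6: | result := 0 | shift := 9 | result -4
calc_v2: shift := -5 | count := 0 | (!((step * step) == min(base, shift))): true | limit := 20 | result := 0 | iter idx=2: | result := -100 | iter idx=3: | result := -100 | iter idx=4: | result := -100 | iter idx=5: | result := -100 | iter idx=6: | result := -100 | shift := 9 | result 0
-4 and 0 differ, so these are not the same function on this domain.
verdict: not equivalent; witness: base=-1, step=-4, limit=-5


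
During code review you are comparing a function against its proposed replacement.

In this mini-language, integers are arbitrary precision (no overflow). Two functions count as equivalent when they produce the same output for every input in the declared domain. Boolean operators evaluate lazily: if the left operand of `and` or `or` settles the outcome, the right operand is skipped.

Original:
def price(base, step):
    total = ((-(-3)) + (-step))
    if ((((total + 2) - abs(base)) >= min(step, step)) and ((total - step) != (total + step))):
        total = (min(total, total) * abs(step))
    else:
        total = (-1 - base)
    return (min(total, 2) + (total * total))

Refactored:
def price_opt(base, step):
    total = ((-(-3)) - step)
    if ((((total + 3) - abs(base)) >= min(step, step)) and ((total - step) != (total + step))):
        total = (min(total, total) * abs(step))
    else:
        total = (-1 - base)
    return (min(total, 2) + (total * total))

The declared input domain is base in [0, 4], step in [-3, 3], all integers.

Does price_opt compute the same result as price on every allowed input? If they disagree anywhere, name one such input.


These are not equivalent — on base=4, step=1 the outputs split (20 vs 6).
price: total := 2 | ((((total + 2) - abs(base)) >= min(step, step)) and ((total - step) != (total + step))): false | total := -5 | result 20
price_opt: total := 2 | ((((total + 3) - abs(base)) >= min(step, step)) and ((total - step) != (total + step))): true | total := 2 | result 6
verdict: not equivalent; witness: base=4, step=1


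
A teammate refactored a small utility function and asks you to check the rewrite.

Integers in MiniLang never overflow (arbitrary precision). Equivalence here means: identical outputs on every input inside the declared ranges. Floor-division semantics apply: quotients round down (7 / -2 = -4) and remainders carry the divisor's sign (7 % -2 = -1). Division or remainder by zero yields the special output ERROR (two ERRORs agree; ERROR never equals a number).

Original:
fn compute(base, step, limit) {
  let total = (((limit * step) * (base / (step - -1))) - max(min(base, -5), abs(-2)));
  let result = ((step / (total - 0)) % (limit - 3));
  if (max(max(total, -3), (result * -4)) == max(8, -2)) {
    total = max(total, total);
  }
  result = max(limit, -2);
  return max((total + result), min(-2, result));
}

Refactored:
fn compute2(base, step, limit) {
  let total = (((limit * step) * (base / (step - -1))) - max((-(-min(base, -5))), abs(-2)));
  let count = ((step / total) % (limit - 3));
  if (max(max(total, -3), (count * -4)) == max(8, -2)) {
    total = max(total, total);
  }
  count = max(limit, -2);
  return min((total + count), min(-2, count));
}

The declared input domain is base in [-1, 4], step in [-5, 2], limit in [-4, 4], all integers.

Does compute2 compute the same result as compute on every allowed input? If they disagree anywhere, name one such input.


Consider the input base=-1, step=-5, limit=-4.
compute: total becomes -2; next result becomes -5; next (max(max(total, -3), (result * -4)) == max(8, -2)) evaluates to false; next result becomes -2; next final value -2
compute2: total becomes -2; next count becomes -5; next (max(max(total, -3), (count * -4)) == max(8, -2)) evaluates to false; next count becomes -2; next final value -4
-2 and -4 differ, so these are not the same function on this domain.
verdict: not equivalent; witness: base=-1, step=-5, limit=-4


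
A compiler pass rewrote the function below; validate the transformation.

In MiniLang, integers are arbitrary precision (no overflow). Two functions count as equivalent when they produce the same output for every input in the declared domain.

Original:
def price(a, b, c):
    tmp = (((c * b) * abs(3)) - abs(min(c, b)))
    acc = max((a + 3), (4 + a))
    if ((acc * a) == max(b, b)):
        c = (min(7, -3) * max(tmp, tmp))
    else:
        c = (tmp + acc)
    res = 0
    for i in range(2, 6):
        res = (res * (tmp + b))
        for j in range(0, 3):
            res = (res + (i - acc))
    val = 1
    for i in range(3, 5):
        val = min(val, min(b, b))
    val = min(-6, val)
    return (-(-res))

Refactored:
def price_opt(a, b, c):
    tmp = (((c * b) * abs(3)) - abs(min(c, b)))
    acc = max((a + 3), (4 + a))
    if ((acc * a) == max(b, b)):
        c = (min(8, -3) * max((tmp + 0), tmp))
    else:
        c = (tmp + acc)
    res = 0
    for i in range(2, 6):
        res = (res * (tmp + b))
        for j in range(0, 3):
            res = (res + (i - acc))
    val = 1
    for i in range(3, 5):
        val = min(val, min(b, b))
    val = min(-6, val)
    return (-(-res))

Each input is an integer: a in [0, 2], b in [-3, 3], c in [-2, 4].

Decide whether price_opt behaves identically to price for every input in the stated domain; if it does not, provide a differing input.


Equivalent. Although `7` became `8`, no input in the stated domain can expose it.
Sweeping the whole domain (147 inputs) finds no disagreement.
One worked example (a=1, b=-2, c=2) — price: tmp := -14 | acc := 5 | ((acc * a) == max(b, b)): false | c := -9 | res := 0 | iter i=2: | res := 0 | iter j=0: | res := -3 | iter j=1: | res := -6 | iter j=2: | res := -9 | iter i=3: | res := 144 | iter j=0: | res := 142 | iter j=1: | res := 140 | iter j=2: | res := 138 | iter i=4: | res := -2208 | iter j=0: | res := -2209 | iter j=1: | res := -2210 | iter j=2: | res := -2211 | iter i=5: | res := 35376 | iter j=0: | res := 35376 | iter j=1: | res := 35376 | iter j=2: | res := 35376 | val := 1 | iter i=3: | val := -2 | iter i=4: | val := -2 | val := -6 | result 35376; price_opt: tmp := -14 | acc := 5 | ((acc * a) == max(b, b)): false | c := -9 | res := 0 | iter i=2: | res := 0 | iter j=0: | res := -3 | iter j=1: | res := -6 | iter j=2: | res := -9 | iter i=3: | res := 144 | iter j=0: | res := 142 | iter j=1: | res := 140 | iter j=2: | res := 138 | iter i=4: | res := -2208 | iter j=0: | res := -2209 | iter j=1: | res := -2210 | iter j=2: | res := -2211 | iter i=5: | res := 35376 | iter j=0: | res := 35376 | iter j=1: | res := 35376 | iter j=2: | res := 35376 | val := 1 | iter i=3: | val := -2 | iter i=4: | val := -2 | val := -6 | result 35376; agreement on 35376.
verdict: equivalent


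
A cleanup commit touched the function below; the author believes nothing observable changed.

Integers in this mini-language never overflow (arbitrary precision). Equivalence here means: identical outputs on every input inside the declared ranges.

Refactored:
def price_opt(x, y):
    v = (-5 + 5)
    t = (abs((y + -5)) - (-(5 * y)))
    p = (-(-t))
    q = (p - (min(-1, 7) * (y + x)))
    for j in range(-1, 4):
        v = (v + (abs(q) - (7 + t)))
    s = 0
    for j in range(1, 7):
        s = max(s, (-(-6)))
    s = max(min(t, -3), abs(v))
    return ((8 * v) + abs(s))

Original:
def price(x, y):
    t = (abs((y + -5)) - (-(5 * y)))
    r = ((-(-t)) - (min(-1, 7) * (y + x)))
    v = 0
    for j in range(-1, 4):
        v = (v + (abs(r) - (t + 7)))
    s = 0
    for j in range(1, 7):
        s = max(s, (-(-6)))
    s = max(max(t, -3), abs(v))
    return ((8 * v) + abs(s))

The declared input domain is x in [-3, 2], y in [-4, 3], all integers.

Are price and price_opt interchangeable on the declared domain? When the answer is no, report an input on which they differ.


These are not equivalent — on x=1, y=3 the outputs split (-103 vs -105).
price: t := 17 | r := 21 | v := 0 | iter j=-1: | v := -3 | iter j=0: | v := -6 | iter j=1: | v := -9 | iter j=2: | v := -12 | iter j=3: | v := -15 | s := 0 | iter j=1: | s := 6 | iter j=2: | s := 6 | iter j=3: | s := 6 | iter j=4: | s := 6 | iter j=5: | s := 6 | iter j=6: | s := 6 | s := 17 | result -103
price_opt: v := 0 | t := 17 | p := 17 | q := 21 | iter j=-1: | v := -3 | iter j=0: | v := -6 | iter j=1: | v := -9 | iter j=2: | v := -12 | iter j=3: | v := -15 | s := 0 | iter j=1: | s := 6 | iter j=2: | s := 6 | iter j=3: | s := 6 | iter j=4: | s := 6 | iter j=5: | s := 6 | iter j=6: | s := 6 | s := 15 | result -105
verdict: not equivalent; witness: x=1, y=3


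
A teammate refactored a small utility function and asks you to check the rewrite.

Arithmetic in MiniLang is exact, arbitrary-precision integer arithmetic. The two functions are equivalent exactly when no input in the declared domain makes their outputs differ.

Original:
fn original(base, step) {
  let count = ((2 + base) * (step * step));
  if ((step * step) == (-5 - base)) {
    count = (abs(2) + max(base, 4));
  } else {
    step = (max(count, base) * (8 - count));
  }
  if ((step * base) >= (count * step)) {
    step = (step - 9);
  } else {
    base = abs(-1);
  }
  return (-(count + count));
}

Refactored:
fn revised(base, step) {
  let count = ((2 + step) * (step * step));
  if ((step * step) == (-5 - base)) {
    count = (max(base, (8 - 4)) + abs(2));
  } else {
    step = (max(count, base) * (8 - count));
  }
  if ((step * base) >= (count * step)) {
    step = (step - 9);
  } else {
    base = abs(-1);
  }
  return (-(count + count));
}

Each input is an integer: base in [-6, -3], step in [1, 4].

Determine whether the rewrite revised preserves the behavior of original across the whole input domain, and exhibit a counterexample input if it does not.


Evaluate both at base=-6, step=2.
original: count = -16; ((step * step) == (-5 - base)) -> false; step = -144; ((step * base) >= (count * step)) -> false; base = 1; return 32
revised: count = 16; ((step * step) == (-5 - base)) -> false; step = -128; ((step * base) >= (count * step)) -> true; step = -137; return -32
32 vs -32 — the two versions disagree here.
verdict: not equivalent; witness: base=-6, step=2


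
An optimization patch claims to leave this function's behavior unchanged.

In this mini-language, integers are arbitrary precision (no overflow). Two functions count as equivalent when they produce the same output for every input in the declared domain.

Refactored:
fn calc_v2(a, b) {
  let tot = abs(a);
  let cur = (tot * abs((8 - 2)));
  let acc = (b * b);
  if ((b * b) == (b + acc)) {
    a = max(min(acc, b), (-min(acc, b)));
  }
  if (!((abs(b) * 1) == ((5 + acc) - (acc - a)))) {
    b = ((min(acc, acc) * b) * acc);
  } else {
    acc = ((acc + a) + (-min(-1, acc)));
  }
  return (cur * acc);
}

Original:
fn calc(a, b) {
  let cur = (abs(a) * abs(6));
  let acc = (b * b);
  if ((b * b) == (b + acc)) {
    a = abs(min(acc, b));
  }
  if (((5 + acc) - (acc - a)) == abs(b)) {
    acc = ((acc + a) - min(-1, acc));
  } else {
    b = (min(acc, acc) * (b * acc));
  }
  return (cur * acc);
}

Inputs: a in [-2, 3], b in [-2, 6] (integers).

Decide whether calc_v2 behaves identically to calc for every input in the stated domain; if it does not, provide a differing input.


Differences: min/max/abs usage differs; and constant usage differs; and statement counts differ; and local variable names differ; and arithmetic usage differs; and boolean connective usage differs — yet all 54 inputs agree.
verdict: equivalent


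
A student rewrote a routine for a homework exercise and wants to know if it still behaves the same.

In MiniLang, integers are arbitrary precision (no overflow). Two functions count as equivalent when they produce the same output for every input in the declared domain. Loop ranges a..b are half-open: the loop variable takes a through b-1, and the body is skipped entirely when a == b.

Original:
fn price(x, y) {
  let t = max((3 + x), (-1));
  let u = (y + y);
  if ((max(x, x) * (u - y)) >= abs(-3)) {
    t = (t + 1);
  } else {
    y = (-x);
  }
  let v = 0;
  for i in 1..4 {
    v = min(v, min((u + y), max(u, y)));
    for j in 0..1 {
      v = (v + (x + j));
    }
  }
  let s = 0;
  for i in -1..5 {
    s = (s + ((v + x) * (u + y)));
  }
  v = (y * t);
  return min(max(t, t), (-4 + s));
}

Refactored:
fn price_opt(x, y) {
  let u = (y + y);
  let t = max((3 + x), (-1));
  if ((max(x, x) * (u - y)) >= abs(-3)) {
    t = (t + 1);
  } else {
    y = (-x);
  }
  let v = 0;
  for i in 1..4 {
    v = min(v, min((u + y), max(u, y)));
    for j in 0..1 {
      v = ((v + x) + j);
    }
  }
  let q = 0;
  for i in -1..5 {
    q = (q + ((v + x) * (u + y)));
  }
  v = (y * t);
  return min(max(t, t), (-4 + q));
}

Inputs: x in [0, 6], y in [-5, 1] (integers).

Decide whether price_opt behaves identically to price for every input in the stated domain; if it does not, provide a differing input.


Side by side, the visible changes include: local variable names differ.
Spot check at x=0, y=-3 — price: t=3, then u=-6, then ((max(x, x) * (u - y)) >= abs(-3)) is false, then y=0, then v=0, then (i=1), then v=-6, then (j=0), then v=-6, then (i=2), then v=-6, then (j=0), then v=-6, then (i=3), then v=-6, then (j=0), then v=-6, then s=0, then (i=-1), then s=36, then (i=0), then s=72, then (i=1), then s=108, then (i=2), then s=144, then (i=3), then s=180, then (i=4), then s=216, then v=0, then returns 3. price_opt: u=-6, then t=3, then ((max(x, x) * (u - y)) >= abs(-3)) is false, then y=0, then v=0, then (i=1), then v=-6, then (j=0), then v=-6, then (i=2), then v=-6, then (j=0), then v=-6, then (i=3), then v=-6, then (j=0), then v=-6, then q=0, then (i=-1), then q=36, then (i=0), then q=72, then (i=1), then q=108, then (i=2), then q=144, then (i=3), then q=180, then (i=4), then q=216, then v=0, then returns 3. Both give 3.
An exhaustive pass over the 49 declared inputs shows identical outputs.
verdict: equivalent


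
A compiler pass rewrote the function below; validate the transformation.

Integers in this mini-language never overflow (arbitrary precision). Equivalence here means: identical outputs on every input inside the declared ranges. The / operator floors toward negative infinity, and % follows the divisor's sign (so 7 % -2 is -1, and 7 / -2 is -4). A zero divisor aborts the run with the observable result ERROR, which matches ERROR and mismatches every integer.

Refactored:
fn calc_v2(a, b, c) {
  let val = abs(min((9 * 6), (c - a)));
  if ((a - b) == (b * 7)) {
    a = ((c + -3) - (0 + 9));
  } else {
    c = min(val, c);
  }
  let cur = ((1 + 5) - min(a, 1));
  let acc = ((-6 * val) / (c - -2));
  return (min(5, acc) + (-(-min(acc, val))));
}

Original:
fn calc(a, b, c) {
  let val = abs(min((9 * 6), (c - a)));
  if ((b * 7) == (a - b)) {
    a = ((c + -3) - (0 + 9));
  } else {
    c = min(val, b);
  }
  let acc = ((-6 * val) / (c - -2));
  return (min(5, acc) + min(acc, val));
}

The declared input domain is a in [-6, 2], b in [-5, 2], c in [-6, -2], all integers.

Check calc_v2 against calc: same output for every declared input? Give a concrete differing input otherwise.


Take a=-6, b=-5, c=-4.
calc: val becomes 2; next ((b * 7) == (a - b)) evaluates to false; next c becomes -5; next acc becomes 4; next final value 6
calc_v2: val becomes 2; next ((a - b) == (b * 7)) evaluates to false; next c becomes -4; next cur becomes 12; next acc becomes 6; next final value 7
6 vs 7 — the two versions disagree here.
verdict: not equivalent; witness: a=-6, b=-5, c=-4


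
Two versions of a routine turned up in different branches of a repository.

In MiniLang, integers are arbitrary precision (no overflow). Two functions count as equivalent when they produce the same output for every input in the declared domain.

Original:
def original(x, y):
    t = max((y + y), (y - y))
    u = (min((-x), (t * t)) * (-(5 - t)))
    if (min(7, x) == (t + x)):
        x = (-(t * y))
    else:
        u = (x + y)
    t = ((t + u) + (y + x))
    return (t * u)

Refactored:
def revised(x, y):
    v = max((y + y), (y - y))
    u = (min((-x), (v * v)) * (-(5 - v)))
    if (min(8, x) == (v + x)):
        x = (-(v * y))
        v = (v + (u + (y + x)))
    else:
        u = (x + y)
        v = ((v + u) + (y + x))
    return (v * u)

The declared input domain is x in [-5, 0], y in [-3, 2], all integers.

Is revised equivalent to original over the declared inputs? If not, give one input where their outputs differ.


The suspicious edit (`7` became `8`) never changes the result for any input inside the declared domain; all 36 inputs agree.
verdict: equivalent


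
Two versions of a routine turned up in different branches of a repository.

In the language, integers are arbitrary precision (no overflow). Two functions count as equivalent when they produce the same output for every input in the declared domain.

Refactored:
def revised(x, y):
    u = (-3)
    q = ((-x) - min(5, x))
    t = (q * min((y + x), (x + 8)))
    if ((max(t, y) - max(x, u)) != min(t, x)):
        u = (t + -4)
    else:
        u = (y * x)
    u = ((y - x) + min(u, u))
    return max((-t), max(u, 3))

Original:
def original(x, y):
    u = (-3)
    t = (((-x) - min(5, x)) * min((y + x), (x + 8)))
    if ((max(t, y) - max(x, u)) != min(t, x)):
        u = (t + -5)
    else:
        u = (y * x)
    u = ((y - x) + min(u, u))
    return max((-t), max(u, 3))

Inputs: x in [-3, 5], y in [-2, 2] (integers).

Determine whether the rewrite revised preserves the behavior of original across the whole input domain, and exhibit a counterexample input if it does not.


Equivalent. The suspicious edit (`-5` became `-4`) never changes the result for any input inside the declared domain.
Every one of the 45 inputs gives matching results.
One worked example (x=-3, y=1) — original: u = -3; t = -12; ((max(t, y) - max(x, u)) != min(t, x)) -> true; u = -17; u = -13; return 12; revised: u = -3; q = 6; t = -12; ((max(t, y) - max(x, u)) != min(t, x)) -> true; u = -16; u = -12; return 12; agreement on 12.
verdict: equivalent


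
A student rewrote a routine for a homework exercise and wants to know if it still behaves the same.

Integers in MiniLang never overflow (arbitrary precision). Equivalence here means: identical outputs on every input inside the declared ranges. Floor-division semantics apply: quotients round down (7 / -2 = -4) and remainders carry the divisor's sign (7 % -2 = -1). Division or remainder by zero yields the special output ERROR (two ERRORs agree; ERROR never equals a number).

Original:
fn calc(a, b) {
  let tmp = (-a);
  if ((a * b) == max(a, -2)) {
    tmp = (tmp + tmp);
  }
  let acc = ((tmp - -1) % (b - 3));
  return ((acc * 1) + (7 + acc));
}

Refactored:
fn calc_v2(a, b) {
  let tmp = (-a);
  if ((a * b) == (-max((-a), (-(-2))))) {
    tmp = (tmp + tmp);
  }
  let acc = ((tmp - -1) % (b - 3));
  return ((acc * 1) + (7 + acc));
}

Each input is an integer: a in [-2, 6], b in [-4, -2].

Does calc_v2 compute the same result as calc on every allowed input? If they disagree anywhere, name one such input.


Input a=1, b=-2: 7 from calc versus 5 from calc_v2.
verdict: not equivalent; witness: a=1, b=-2


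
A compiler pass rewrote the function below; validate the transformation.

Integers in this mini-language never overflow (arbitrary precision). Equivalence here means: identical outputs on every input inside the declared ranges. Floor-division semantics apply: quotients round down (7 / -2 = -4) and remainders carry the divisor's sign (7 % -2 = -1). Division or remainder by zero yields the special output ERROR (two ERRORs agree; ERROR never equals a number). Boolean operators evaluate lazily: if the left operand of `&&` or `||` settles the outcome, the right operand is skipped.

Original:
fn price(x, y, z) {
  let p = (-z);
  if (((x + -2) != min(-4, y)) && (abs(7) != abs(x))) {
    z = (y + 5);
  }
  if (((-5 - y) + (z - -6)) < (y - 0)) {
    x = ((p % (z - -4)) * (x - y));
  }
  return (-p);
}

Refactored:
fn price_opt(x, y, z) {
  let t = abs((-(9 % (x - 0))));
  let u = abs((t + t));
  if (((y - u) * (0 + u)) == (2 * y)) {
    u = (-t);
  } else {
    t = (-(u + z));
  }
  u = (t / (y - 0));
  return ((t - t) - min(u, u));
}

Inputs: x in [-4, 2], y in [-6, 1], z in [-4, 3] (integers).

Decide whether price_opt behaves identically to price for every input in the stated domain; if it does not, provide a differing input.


These are not equivalent — on x=-4, y=-6, z=-4 the outputs split (-4 vs 0).
price: p = 4; (((x + -2) != min(-4, y)) && (abs(7) != abs(x))) -> false; (((-5 - y) + (z - -6)) < (y - 0)) -> false; return -4
price_opt: t = 3; u = 6; (((y - u) * (0 + u)) == (2 * y)) -> false; t = -2; u = 0; return 0
verdict: not equivalent; witness: x=-4, y=-6, z=-4


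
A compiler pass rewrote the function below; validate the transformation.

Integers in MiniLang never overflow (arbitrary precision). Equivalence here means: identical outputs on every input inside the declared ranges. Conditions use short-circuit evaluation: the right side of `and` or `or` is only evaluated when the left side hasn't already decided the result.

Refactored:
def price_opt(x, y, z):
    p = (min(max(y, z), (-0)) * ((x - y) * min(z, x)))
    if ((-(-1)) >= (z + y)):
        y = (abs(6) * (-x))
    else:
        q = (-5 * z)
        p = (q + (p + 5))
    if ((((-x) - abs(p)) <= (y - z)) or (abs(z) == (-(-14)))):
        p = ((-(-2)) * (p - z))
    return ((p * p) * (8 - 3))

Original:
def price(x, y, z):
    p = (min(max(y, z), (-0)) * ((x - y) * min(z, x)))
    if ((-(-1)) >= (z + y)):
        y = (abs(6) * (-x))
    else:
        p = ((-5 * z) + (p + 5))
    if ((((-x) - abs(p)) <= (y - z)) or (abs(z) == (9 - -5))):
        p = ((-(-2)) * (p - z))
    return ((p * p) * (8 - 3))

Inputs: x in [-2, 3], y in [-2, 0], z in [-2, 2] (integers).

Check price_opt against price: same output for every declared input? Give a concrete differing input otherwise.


This is a faithful refactor — constant usage differs; and local variable names differ; and statement counts differ; and arithmetic usage differs, but the computed results match everywhere.
Tracing x=-2, y=0, z=-2: price: p = 0; ((-(-1)) >= (z + y)) -> true; y = 12; ((((-x) - abs(p)) <= (y - z)) or (abs(z) == (9 - -5))) -> true; p = 4; return 80 | price_opt: p = 0; ((-(-1)) >= (z + y)) -> true; y = 12; ((((-x) - abs(p)) <= (y - z)) or (abs(z) == (-(-14)))) -> true; p = 4; return 80 — matching result 80.
Across all 90 domain points the two functions coincide.
verdict: equivalent


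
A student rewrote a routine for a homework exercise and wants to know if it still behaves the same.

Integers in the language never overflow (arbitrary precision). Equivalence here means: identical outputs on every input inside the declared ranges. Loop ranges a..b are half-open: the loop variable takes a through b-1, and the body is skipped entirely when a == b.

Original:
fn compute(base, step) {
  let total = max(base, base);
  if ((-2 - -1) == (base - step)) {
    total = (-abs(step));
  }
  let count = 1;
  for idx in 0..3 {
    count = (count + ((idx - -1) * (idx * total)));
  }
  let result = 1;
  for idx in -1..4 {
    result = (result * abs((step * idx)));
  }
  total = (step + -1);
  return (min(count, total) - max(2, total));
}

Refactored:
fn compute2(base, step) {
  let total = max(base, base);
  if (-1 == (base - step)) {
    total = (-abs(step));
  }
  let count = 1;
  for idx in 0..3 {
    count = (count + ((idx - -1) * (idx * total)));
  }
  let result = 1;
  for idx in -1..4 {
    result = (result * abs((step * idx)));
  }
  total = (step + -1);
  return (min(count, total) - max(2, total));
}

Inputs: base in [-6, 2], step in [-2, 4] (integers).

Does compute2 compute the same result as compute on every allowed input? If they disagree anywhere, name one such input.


The two versions differ — the changes include arithmetic usage differs; also constant usage differs.
Tracing base=-1, step=-2: compute: total becomes -1; next ((-2 - -1) == (base - step)) evaluates to false; next count becomes 1; next at idx=0:; next count becomes 1; next at idx=1:; next count becomes -1; next at idx=2:; next count becomes -7; next result becomes 1; next at idx=-1:; next result becomes 2; next at idx=0:; next result becomes 0; next at idx=1:; next result becomes 0; next at idx=2:; next result becomes 0; next at idx=3:; next result becomes 0; next total becomes -3; next final value -9 | compute2: total becomes -1; next (-1 == (base - step)) evaluates to false; next count becomes 1; next at idx=0:; next count becomes 1; next at idx=1:; next count becomes -1; next at idx=2:; next count becomes -7; next result becomes 1; next at idx=-1:; next result becomes 2; next at idx=0:; next result becomes 0; next at idx=1:; next result becomes 0; next at idx=2:; next result becomes 0; next at idx=3:; next result becomes 0; next total becomes -3; next final value -9 — matching result -9.
Across all 63 domain points the two functions coincide.
verdict: equivalent


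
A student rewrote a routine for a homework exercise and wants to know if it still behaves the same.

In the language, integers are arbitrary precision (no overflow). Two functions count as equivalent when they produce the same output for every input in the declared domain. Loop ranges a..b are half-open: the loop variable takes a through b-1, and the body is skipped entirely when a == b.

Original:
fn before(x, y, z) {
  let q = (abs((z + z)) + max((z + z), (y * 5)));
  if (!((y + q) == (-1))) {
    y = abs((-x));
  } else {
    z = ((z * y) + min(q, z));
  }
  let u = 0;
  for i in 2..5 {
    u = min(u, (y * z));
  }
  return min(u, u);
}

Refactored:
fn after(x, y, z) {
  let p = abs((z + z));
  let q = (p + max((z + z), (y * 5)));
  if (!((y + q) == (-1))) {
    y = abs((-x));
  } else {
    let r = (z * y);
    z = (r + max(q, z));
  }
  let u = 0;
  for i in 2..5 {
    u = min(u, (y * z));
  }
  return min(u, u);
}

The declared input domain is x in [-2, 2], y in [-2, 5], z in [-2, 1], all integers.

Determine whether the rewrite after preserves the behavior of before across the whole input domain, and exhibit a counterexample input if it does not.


Run the pair on x=-2, y=-1, z=-2.
before: q = 0; (!((y + q) == (-1))) -> false; z = 0; u = 0; [i=2]; u = 0; [i=3]; u = 0; [i=4]; u = 0; return 0
after: p = 4; q = 0; (!((y + q) == (-1))) -> false; r = 2; z = 2; u = 0; [i=2]; u = -2; [i=3]; u = -2; [i=4]; u = -2; return -2
0 != -2, so the rewrite changes behavior.
verdict: not equivalent; witness: x=-2, y=-1, z=-2


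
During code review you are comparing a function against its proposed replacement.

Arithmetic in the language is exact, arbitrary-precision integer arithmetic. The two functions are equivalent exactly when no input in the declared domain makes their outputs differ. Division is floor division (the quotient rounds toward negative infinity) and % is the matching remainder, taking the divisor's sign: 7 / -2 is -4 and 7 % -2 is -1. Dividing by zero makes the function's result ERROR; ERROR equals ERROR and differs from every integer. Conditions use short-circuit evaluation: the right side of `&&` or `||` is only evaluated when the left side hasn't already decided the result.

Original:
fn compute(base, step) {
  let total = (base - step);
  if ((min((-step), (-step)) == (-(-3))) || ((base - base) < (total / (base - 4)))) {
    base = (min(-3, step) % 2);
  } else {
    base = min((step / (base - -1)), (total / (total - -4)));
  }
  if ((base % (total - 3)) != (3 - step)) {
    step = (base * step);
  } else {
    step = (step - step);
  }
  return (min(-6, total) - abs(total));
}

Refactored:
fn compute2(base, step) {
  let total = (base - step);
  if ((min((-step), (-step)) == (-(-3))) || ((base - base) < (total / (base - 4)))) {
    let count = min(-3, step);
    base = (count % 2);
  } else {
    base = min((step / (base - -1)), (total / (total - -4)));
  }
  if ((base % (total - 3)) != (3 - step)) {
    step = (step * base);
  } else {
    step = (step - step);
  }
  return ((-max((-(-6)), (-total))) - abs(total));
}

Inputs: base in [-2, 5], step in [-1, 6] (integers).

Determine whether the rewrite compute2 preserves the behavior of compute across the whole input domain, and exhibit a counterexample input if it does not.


Equivalent — the differences include local variable names differ; min/max/abs usage differs; statement counts differ, yet no declared input distinguishes the two.
Tracing base=4, step=0: compute: total = 4; division by zero -> ERROR | compute2: total = 4; division by zero -> ERROR — matching result ERROR.
Across all 64 domain points the two functions coincide.
verdict: equivalent


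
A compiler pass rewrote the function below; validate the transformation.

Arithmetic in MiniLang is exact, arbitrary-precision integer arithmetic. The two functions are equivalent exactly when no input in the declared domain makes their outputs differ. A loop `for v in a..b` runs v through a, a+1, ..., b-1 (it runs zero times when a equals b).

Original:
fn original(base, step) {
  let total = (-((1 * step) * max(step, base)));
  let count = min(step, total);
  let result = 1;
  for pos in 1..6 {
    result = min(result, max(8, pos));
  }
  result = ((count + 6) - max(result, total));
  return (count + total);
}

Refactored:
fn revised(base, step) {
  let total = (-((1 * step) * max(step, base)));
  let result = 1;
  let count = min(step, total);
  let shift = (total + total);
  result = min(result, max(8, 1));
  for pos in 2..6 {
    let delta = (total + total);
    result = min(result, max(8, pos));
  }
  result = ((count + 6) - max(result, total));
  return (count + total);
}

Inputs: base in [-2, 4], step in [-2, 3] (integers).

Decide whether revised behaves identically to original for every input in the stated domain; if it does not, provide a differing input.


Although constant usage differs, loop structure differs, statement counts differ, local variable names differ, min/max/abs usage differs, arithmetic usage differs, 42/42 inputs agree.
verdict: equivalent


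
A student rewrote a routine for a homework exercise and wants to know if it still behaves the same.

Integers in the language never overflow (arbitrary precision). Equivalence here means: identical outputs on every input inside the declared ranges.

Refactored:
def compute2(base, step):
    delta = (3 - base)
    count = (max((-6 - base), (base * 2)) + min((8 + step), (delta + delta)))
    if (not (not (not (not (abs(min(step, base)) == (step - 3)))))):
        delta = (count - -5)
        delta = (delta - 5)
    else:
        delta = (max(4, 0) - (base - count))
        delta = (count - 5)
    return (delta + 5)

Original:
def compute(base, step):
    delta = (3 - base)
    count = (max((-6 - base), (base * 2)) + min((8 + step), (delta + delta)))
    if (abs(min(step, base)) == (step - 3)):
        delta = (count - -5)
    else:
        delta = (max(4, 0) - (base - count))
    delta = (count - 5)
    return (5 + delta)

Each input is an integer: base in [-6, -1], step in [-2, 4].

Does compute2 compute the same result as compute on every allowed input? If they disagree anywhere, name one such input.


Consider the input base=-1, step=4.
compute: delta=4, then count=6, then (abs(min(step, base)) == (step - 3)) is true, then delta=11, then delta=1, then returns 6
compute2: delta=4, then count=6, then (not (not (not (not (abs(min(step, base)) == (step - 3)))))) is true, then delta=11, then delta=6, then returns 11
6 against 11: the behavior changed.
verdict: not equivalent; witness: base=-1, step=4


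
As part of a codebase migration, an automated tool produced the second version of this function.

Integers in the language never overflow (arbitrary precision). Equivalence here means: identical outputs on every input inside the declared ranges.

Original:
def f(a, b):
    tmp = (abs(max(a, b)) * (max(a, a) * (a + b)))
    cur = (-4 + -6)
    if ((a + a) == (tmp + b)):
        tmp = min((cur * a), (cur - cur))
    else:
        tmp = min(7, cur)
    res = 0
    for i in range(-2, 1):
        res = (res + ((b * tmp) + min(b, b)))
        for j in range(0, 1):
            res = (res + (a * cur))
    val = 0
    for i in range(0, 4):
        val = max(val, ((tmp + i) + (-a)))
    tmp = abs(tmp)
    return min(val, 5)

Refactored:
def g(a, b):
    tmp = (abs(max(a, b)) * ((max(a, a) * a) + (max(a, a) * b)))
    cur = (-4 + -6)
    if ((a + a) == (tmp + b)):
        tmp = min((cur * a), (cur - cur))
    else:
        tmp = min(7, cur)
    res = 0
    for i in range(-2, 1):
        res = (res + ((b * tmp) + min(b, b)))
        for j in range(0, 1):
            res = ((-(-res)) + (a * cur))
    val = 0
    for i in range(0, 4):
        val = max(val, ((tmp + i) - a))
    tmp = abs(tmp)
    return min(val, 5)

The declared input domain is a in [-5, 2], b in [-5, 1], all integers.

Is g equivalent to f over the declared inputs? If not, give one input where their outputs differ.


The two are interchangeable: min/max/abs usage differs, arithmetic usage differs, and every declared input agrees.
Tracing a=-1, b=-5: f: tmp := 6 | cur := -10 | ((a + a) == (tmp + b)): false | tmp := -10 | res := 0 | iter i=-2: | res := 45 | iter j=0: | res := 55 | iter i=-1: | res := 100 | iter j=0: | res := 110 | iter i=0: | res := 155 | iter j=0: | res := 165 | val := 0 | iter i=0: | val := 0 | iter i=1: | val := 0 | iter i=2: | val := 0 | iter i=3: | val := 0 | tmp := 10 | result 0 | g: tmp := 6 | cur := -10 | ((a + a) == (tmp + b)): false | tmp := -10 | res := 0 | iter i=-2: | res := 45 | iter j=0: | res := 55 | iter i=-1: | res := 100 | iter j=0: | res := 110 | iter i=0: | res := 155 | iter j=0: | res := 165 | val := 0 | iter i=0: | val := 0 | iter i=1: | val := 0 | iter i=2: | val := 0 | iter i=3: | val := 0 | tmp := 10 | result 0 — matching result 0.
Across all 56 domain points the two functions coincide.
verdict: equivalent


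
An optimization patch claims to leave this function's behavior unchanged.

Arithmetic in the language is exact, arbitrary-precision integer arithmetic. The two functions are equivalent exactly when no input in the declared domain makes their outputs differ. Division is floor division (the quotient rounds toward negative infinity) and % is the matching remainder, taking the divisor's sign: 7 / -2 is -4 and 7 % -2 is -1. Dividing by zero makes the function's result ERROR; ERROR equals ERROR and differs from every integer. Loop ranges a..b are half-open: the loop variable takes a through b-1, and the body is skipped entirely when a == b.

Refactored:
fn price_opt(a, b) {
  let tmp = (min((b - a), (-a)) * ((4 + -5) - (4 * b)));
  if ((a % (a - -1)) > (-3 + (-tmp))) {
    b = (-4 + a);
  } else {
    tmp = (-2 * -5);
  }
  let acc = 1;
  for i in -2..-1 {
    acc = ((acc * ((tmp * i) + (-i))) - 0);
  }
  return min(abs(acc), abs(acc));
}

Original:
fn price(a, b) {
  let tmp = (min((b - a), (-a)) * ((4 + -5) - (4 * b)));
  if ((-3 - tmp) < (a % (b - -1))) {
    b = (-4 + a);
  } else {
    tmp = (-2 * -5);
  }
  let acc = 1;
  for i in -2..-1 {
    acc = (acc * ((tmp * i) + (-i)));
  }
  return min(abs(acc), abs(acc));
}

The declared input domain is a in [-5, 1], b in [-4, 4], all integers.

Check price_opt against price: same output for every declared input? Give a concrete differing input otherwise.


a=-5, b=-1 yields ERROR from price but 22 from price_opt.
verdict: not equivalent; witness: a=-5, b=-1


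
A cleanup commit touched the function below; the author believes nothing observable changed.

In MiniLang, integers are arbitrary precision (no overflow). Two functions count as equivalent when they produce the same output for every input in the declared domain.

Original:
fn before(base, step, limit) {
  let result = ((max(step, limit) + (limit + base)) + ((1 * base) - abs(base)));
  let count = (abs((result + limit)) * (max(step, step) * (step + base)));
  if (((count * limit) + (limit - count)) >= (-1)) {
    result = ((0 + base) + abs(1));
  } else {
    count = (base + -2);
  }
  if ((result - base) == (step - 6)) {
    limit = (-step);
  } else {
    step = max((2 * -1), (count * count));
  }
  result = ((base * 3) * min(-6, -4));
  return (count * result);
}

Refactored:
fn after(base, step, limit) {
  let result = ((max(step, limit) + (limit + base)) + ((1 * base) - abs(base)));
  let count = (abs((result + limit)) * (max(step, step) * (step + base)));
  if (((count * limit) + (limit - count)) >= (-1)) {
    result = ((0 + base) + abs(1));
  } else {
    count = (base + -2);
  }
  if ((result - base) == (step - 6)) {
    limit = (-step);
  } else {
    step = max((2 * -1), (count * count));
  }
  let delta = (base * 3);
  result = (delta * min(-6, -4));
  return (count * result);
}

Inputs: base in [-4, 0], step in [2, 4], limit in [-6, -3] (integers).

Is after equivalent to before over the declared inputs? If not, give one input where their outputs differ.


The two versions differ — the changes include local variable names differ, statement counts differ.
Spot check at base=-1, step=3, limit=-6 — before: result = -6; count = 72; (((count * limit) + (limit - count)) >= (-1)) -> false; count = -3; ((result - base) == (step - 6)) -> false; step = 9; result = 18; return -54. after: result = -6; count = 72; (((count * limit) + (limit - count)) >= (-1)) -> false; count = -3; ((result - base) == (step - 6)) -> false; step = 9; delta = -3; result = 18; return -54. Both give -54.
Sweeping the whole domain (60 inputs) finds no disagreement.
verdict: equivalent
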